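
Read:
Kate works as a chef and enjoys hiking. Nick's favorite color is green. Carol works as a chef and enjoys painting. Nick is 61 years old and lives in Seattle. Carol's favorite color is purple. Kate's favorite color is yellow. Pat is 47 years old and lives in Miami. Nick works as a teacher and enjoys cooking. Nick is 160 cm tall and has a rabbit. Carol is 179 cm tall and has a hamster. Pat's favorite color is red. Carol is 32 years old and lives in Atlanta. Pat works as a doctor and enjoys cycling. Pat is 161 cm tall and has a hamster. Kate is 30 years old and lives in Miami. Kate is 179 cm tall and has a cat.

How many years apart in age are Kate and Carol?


30 vs 32, diff = 2

2


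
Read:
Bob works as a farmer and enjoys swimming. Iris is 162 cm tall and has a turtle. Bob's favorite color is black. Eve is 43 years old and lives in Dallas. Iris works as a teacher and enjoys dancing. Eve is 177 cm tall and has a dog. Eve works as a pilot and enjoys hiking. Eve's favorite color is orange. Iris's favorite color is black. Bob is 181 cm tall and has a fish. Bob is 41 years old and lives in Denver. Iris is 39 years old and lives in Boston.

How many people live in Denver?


Count in Denver: 1

1


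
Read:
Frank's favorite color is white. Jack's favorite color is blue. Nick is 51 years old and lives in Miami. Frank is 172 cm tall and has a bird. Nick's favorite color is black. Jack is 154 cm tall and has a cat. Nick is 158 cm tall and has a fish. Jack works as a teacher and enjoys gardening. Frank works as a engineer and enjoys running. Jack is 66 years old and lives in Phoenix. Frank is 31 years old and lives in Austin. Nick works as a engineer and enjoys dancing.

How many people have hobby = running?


Count: 1

1


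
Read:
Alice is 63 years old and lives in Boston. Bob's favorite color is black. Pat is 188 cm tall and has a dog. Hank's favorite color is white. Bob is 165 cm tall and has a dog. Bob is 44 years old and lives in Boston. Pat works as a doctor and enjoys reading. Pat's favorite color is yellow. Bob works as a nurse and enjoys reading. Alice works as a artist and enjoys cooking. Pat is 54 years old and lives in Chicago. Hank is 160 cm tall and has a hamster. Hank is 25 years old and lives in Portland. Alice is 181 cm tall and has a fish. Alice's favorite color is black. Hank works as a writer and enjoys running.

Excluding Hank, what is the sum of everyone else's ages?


Sum (excluding Hank): 161

161


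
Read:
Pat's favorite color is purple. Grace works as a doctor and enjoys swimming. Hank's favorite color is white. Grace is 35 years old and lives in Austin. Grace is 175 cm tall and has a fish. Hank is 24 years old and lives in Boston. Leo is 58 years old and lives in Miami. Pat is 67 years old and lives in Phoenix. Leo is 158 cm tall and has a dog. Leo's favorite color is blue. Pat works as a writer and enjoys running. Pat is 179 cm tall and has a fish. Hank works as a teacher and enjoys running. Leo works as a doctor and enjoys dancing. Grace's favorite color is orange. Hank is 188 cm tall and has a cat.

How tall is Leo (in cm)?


Leo is 158 cm tall

158


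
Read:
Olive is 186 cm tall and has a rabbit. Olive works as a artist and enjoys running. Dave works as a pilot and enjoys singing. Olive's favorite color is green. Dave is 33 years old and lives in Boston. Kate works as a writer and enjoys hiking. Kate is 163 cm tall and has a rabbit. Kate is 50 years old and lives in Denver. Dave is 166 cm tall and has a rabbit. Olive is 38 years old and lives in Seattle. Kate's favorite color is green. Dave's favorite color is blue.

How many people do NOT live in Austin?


Not in Austin: 3

3


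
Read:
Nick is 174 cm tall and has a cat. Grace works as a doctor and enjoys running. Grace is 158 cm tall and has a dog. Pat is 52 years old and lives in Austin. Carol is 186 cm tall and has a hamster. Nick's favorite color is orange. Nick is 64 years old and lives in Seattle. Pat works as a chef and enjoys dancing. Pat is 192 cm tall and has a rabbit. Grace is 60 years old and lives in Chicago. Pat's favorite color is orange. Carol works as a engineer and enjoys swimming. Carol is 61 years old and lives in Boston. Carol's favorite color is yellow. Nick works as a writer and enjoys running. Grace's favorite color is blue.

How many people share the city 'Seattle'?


Count: 1

1


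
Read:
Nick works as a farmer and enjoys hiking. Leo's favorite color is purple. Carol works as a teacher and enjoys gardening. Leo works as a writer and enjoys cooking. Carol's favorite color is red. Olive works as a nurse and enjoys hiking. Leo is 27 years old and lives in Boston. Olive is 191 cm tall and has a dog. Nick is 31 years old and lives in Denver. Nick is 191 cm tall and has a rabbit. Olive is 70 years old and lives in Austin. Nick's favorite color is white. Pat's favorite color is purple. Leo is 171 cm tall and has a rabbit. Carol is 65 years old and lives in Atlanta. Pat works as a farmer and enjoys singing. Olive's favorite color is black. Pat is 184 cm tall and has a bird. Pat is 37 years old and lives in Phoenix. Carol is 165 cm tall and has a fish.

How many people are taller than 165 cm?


Taller than 165: 4

4


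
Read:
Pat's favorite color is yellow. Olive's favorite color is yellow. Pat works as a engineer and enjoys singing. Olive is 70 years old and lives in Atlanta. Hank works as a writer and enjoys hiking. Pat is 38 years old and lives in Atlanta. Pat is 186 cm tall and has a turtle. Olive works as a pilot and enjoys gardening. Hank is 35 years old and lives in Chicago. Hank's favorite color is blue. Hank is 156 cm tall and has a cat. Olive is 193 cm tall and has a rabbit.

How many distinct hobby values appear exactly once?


Unique hobby values: 3

3


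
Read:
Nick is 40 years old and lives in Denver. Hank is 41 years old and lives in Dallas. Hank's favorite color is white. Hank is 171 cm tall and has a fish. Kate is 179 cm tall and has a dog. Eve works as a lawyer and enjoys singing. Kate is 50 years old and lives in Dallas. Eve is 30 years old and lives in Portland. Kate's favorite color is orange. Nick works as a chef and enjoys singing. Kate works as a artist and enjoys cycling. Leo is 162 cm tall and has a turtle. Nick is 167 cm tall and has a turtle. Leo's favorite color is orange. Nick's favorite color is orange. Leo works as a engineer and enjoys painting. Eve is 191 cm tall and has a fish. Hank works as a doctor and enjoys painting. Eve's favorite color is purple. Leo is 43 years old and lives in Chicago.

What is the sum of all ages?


41+30+50+43+40 = 204

204


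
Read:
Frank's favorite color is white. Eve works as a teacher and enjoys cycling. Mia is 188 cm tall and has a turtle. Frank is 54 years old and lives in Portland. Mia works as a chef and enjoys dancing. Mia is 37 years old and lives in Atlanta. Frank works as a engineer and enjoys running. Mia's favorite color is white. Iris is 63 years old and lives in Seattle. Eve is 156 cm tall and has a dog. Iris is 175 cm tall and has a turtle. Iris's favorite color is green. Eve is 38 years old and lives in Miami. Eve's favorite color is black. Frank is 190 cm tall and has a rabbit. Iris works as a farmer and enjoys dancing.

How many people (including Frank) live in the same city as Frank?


Frank lives in Portland. Count = 1

1


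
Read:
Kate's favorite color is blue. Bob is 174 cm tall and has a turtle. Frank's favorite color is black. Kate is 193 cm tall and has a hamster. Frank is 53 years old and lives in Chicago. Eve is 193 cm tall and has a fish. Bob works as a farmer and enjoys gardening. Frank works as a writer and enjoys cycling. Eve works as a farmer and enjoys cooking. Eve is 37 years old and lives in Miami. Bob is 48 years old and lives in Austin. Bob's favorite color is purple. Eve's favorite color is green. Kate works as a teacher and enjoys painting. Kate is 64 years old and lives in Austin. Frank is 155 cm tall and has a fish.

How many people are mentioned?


People: Eve, Frank, Bob, Kate. Count = 4

4


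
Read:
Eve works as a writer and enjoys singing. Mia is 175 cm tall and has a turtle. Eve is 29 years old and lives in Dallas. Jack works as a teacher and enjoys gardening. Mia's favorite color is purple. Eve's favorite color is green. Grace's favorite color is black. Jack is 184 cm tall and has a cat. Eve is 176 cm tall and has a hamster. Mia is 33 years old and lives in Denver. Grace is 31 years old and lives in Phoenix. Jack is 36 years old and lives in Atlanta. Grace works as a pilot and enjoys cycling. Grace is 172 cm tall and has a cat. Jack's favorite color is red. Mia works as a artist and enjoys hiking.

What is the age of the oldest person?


Oldest: Jack at 36

36


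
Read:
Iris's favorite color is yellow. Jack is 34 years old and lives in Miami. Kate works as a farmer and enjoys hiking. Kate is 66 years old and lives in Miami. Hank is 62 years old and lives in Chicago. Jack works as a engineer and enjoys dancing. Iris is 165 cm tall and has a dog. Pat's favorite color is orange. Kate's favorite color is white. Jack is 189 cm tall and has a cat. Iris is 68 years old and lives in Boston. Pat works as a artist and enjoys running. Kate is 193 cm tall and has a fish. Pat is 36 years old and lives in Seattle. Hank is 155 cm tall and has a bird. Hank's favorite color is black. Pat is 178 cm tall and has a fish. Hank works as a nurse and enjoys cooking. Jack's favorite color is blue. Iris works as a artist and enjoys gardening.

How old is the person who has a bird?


Person with bird is Hank, age 62

62


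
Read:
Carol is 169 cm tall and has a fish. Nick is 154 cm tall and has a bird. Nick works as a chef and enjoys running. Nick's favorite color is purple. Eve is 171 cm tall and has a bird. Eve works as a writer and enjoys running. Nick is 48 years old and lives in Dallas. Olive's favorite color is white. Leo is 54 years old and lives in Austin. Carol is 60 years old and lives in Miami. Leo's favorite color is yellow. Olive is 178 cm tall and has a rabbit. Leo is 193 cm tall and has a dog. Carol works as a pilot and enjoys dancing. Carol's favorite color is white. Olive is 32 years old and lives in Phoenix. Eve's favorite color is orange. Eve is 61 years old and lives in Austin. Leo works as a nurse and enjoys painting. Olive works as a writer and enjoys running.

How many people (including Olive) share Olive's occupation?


Olive is a writer. Count = 2

2


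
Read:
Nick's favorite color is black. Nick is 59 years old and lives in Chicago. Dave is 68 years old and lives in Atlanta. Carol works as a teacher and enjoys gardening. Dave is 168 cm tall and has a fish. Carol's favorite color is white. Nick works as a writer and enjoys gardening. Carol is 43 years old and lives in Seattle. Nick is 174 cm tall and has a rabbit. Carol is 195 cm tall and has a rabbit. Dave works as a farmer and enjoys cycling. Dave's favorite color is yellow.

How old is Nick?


Nick is 59 years old

59


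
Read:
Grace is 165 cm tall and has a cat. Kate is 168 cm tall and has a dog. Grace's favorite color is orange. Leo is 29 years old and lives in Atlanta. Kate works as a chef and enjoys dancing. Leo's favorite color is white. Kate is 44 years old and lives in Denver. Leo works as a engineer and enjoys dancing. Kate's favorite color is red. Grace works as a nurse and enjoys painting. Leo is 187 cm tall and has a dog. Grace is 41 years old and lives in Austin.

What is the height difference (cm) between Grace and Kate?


|165 - 168| = 3

3


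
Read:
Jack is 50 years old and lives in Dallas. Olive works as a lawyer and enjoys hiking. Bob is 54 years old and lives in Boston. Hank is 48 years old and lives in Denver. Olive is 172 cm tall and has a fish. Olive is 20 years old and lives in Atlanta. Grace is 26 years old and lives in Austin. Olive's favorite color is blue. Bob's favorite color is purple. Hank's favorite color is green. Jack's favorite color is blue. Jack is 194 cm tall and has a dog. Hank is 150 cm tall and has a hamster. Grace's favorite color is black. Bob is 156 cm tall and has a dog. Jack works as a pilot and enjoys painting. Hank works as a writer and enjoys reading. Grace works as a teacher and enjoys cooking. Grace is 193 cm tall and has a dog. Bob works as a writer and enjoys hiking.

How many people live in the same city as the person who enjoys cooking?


Person with hobby cooking is Grace, city Austin. Count = 1

1


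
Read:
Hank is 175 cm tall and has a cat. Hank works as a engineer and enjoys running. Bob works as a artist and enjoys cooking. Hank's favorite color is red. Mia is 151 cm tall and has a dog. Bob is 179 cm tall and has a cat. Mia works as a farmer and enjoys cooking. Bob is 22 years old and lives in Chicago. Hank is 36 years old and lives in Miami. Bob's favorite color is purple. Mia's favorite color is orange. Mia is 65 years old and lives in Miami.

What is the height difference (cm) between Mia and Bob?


|151 - 179| = 28

28


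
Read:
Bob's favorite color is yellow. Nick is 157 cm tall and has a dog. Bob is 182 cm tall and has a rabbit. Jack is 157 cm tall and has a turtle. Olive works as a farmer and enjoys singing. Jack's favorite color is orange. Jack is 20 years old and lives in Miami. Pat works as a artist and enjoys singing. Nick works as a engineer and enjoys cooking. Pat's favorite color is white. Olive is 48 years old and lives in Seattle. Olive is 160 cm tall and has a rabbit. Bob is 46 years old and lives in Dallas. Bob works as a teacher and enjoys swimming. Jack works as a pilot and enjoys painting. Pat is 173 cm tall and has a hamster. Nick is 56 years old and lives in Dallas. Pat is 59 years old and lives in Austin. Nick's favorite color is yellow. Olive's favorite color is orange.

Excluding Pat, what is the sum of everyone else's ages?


Sum (excluding Pat): 170

170


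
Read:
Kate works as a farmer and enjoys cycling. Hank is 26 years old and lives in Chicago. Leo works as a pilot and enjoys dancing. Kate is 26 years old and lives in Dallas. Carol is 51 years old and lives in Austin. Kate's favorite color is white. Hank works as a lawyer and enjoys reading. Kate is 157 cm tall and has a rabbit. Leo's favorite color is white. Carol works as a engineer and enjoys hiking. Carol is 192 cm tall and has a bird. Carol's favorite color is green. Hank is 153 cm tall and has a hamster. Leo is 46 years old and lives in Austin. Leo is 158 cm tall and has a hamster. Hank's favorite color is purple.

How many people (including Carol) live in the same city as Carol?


Carol lives in Austin. Count = 2

2


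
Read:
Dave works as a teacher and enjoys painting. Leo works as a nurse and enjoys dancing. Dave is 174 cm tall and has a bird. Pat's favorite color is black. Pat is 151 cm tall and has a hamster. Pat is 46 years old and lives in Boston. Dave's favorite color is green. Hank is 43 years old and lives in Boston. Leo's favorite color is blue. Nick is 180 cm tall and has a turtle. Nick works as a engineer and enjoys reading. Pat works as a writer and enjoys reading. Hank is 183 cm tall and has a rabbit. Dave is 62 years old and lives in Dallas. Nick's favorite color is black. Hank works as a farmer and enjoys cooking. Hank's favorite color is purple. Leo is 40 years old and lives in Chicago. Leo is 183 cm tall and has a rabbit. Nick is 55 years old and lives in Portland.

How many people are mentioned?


People: Pat, Nick, Leo, Dave, Hank. Count = 5

5


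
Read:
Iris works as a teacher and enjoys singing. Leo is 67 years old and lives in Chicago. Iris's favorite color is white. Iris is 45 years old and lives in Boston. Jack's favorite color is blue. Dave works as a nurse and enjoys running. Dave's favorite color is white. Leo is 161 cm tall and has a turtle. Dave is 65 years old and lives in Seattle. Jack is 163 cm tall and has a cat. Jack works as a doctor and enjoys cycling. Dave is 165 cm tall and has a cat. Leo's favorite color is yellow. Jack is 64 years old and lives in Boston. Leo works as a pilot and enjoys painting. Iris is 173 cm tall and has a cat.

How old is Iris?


Iris is 45 years old

45


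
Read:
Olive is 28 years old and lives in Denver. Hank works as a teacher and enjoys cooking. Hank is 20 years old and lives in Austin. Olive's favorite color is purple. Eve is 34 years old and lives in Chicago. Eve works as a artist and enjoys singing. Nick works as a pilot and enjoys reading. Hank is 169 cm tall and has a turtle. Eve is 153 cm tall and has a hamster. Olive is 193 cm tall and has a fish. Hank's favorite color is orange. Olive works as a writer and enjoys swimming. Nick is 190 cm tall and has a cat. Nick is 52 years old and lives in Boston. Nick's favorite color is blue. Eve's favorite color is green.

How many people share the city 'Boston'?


Count: 1

1


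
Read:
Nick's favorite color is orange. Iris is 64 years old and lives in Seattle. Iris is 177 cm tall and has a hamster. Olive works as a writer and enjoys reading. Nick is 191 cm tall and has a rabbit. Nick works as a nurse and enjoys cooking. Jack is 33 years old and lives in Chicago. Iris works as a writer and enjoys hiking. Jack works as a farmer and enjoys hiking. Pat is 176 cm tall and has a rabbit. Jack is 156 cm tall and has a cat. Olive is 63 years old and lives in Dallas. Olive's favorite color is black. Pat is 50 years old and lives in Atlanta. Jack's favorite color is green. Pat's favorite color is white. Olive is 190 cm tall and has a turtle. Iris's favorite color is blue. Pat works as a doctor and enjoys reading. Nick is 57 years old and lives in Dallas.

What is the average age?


Sum=267, n=5, avg=53.4

53.4


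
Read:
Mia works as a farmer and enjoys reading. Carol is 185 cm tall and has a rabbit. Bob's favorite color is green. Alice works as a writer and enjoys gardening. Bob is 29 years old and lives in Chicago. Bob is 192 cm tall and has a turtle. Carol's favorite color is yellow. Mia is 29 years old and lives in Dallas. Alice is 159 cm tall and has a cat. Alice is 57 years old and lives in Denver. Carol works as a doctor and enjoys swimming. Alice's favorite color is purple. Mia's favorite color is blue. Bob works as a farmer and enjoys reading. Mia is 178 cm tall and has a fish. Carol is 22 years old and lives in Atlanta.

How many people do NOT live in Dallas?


Not in Dallas: 3

3


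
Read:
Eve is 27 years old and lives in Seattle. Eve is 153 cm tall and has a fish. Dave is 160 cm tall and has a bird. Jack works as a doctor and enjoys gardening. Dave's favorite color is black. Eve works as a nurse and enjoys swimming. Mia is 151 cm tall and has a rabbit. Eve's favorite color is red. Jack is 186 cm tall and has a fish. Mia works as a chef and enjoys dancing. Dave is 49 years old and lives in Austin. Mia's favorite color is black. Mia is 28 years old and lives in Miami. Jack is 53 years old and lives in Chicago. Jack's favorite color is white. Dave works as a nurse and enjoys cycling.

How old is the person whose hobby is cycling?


Person with hobby=cycling is Dave, age 49

49


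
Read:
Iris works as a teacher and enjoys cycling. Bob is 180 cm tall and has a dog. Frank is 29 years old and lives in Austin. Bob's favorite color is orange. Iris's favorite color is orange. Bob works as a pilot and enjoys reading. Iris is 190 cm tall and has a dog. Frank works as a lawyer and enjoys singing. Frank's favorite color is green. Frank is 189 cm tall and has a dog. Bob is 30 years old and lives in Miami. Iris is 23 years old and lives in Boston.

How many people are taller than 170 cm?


Taller than 170: 3

3


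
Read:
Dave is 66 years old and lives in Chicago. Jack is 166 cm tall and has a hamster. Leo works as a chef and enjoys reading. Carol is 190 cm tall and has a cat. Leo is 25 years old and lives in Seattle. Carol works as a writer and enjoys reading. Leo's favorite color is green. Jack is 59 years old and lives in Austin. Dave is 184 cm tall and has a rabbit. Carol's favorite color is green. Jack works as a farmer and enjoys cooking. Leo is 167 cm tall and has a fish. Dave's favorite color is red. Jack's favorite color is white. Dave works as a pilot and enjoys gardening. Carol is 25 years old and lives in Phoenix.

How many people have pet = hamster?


Count: 1

1


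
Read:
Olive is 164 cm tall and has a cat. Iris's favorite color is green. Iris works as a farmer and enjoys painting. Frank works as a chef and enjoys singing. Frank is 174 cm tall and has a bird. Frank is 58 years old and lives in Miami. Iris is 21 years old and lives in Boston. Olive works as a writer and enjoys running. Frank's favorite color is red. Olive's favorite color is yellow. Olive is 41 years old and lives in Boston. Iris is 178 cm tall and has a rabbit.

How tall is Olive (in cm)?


Olive is 164 cm tall

164


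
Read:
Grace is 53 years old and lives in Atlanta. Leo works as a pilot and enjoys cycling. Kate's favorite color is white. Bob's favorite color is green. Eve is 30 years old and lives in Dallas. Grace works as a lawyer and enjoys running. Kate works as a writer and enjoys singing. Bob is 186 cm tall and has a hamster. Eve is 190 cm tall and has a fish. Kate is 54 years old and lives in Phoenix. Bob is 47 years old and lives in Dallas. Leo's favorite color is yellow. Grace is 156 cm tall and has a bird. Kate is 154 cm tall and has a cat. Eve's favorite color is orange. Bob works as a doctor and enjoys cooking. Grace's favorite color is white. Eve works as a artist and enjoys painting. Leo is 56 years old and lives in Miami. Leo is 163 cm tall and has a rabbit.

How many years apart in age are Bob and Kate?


47 vs 54, diff = 7

7


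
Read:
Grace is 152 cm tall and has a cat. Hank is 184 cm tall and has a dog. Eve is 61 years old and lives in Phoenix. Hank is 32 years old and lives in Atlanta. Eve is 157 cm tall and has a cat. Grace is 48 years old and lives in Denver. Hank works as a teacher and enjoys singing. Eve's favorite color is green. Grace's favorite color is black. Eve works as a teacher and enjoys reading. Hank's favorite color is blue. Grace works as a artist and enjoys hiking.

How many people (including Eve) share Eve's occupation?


Eve is a teacher. Count = 2

2


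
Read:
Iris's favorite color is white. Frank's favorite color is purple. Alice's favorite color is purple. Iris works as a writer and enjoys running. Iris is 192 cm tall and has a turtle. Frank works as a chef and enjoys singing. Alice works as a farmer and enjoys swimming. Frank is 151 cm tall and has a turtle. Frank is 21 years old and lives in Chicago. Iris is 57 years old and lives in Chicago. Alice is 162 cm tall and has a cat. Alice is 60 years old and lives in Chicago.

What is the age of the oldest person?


Oldest: Alice at 60

60


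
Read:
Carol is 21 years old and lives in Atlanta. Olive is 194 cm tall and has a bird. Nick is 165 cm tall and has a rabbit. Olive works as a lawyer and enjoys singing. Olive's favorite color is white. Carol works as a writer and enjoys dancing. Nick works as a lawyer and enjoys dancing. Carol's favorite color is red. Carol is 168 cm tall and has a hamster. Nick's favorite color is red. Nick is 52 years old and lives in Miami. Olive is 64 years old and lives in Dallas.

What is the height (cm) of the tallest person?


Tallest: Olive at 194 cm

194


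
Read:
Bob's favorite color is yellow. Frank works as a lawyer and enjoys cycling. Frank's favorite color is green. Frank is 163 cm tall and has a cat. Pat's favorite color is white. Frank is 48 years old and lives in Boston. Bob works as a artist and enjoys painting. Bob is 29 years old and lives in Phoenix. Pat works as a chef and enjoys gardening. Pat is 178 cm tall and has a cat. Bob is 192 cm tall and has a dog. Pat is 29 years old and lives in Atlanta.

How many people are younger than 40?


Filter: 2

2


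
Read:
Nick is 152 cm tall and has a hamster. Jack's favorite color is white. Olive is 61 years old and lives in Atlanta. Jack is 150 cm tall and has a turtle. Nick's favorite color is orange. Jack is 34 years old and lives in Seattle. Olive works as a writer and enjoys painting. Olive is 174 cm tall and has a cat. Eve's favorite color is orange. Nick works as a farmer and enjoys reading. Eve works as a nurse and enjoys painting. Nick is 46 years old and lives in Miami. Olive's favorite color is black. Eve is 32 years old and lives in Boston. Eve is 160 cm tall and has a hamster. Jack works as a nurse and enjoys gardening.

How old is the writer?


The writer is Olive, age 61

61


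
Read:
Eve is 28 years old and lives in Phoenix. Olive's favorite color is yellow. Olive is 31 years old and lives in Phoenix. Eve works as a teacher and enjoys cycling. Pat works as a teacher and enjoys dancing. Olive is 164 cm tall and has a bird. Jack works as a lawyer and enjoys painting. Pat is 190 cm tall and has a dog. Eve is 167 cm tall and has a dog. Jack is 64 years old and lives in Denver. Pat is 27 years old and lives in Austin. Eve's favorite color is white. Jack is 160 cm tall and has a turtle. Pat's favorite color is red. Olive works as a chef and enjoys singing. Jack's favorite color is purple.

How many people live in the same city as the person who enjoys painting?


Person with hobby painting is Jack, city Denver. Count = 1

1


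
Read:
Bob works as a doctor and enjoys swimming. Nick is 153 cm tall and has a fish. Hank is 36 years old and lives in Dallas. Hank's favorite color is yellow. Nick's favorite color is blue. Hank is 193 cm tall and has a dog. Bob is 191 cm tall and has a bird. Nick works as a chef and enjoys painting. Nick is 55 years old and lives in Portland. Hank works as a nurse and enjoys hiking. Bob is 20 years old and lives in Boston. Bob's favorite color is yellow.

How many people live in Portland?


Count in Portland: 1

1


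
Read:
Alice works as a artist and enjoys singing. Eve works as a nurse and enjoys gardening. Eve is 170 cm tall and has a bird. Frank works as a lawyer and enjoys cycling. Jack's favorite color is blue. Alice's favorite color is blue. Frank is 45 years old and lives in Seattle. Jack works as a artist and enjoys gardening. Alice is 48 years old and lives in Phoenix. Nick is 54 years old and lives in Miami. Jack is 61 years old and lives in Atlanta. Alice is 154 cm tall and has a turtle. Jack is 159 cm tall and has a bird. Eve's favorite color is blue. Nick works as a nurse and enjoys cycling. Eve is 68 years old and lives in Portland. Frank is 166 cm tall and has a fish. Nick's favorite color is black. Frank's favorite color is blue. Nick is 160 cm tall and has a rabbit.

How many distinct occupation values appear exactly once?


Unique occupation values: 1

1


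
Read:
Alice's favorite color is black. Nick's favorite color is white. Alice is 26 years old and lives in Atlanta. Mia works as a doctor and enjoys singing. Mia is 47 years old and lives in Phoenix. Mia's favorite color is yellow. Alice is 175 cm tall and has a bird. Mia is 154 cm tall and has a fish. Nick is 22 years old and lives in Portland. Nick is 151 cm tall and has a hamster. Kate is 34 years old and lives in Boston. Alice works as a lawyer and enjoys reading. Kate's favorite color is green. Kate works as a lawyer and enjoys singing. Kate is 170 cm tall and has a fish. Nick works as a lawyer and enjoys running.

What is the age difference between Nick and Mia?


|22 - 47| = 25

25


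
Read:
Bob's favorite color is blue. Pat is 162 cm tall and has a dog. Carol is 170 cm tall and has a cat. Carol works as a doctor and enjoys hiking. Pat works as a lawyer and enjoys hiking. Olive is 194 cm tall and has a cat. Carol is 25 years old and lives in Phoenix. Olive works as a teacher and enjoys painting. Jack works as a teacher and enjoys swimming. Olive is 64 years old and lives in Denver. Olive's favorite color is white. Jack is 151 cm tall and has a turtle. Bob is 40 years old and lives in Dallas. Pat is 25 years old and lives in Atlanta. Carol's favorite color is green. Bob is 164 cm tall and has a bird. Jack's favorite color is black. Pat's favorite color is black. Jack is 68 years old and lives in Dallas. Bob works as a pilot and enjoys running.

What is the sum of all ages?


40+68+25+64+25 = 222

222


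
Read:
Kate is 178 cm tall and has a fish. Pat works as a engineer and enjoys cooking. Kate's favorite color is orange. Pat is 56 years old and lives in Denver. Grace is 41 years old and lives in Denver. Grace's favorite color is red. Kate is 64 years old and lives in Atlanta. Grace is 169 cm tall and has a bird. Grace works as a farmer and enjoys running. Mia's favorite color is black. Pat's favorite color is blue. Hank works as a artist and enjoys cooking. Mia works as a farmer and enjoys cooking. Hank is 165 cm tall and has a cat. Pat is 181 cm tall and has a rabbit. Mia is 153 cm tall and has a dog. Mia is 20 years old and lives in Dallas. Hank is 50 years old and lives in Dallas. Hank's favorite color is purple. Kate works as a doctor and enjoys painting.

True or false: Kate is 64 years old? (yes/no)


Kate is actually 64. yes

yes


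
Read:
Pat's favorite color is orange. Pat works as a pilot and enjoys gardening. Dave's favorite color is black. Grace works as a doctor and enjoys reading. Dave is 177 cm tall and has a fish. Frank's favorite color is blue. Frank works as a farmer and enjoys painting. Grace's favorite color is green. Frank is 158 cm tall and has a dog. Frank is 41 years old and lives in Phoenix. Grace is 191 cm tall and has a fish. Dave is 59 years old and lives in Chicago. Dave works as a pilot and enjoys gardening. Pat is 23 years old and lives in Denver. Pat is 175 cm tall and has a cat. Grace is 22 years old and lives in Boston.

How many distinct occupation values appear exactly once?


Unique occupation values: 2

2


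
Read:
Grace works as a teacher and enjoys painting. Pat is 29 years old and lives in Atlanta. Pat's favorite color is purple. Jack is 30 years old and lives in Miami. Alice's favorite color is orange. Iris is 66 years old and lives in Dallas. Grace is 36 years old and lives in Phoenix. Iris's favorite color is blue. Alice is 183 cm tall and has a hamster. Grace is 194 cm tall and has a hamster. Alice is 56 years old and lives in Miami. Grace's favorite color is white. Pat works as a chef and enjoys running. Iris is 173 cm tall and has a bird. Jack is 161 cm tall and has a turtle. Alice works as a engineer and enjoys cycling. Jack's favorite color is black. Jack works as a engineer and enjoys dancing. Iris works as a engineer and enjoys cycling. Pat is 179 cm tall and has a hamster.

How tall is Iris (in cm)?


Iris is 173 cm tall

173


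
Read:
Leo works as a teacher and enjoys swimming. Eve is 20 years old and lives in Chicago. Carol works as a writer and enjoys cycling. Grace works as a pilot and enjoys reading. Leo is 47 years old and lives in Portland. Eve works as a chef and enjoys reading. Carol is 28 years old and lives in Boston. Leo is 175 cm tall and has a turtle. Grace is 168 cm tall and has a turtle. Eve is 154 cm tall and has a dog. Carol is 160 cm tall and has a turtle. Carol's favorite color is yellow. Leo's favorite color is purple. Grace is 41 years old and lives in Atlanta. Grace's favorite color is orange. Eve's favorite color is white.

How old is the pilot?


The pilot is Grace, age 41

41


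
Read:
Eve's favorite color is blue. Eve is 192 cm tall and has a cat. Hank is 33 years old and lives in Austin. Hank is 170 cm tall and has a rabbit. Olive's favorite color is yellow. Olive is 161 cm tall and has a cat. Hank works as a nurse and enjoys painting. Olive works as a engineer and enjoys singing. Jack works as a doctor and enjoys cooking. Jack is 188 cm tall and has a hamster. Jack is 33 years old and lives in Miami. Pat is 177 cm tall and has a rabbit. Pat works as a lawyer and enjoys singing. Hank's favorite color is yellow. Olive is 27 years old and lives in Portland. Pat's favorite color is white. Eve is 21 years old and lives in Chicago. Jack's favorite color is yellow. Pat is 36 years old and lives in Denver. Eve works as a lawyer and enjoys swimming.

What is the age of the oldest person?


Oldest: Pat at 36

36


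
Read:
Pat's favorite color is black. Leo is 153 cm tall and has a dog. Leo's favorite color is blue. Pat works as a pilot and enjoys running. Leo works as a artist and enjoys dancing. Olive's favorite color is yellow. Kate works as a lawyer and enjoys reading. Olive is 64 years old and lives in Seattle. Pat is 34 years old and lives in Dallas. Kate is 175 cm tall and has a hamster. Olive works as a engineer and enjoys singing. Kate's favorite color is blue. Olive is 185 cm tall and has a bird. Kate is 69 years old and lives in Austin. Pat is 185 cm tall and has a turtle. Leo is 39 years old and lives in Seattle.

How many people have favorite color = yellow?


Count: 1

1


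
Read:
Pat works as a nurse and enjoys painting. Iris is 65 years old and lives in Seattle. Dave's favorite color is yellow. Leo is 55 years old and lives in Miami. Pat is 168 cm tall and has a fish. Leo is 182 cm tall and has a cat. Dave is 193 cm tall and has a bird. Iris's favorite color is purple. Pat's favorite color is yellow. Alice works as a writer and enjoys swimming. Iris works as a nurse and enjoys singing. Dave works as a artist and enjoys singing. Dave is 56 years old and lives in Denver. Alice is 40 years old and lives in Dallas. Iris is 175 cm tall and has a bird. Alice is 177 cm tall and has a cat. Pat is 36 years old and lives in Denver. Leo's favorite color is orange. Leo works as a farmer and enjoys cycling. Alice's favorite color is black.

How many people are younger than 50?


Filter: 2

2


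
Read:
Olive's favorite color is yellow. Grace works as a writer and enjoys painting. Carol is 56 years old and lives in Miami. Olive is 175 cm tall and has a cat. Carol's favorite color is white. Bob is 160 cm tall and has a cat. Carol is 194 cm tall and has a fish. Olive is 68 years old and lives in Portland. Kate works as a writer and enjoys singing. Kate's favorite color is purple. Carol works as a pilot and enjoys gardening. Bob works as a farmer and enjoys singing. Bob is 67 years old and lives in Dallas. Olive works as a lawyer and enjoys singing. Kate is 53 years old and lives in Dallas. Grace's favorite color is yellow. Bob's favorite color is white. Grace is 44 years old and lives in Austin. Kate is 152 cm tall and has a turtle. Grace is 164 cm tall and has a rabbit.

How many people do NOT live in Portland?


Not in Portland: 4

4


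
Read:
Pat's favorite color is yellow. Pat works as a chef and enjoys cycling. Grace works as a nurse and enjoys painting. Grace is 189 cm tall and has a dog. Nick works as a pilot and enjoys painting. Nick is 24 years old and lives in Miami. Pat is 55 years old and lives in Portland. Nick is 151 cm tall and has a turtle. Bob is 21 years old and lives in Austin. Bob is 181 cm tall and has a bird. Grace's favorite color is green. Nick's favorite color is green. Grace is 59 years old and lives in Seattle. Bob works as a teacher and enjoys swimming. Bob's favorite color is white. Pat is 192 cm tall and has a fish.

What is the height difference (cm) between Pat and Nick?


|192 - 151| = 41

41


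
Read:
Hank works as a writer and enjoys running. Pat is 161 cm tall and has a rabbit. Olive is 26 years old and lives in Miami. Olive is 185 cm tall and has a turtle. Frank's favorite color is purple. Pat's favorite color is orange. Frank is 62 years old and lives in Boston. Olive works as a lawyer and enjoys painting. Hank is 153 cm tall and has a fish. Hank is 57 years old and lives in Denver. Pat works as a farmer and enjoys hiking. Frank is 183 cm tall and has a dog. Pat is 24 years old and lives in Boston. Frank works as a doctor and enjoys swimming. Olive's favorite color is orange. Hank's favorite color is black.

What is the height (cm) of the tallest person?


Tallest: Olive at 185 cm

185


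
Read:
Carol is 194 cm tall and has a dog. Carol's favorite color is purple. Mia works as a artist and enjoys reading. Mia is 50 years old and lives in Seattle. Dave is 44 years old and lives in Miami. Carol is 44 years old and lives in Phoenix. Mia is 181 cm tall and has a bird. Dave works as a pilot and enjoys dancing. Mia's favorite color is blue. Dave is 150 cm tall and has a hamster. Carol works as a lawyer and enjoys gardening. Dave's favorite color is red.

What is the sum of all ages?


50+44+44 = 138

138


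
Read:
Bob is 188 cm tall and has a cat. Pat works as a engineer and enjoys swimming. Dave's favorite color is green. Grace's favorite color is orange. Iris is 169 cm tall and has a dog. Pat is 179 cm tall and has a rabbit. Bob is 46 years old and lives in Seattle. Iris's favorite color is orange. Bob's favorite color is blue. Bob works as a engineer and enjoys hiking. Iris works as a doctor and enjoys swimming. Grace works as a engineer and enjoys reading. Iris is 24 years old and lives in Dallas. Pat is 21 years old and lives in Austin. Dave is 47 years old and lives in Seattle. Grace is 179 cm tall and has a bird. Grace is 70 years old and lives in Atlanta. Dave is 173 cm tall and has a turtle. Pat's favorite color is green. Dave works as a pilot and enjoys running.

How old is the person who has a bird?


Person with bird is Grace, age 70

70


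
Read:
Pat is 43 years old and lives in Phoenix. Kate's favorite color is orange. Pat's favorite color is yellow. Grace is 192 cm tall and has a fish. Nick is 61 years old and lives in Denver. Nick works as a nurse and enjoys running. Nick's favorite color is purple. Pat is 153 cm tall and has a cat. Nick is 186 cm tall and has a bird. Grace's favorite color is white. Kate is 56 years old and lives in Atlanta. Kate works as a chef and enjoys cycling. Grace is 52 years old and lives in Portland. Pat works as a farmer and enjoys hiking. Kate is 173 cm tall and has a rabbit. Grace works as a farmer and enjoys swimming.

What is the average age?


Sum=212, n=4, avg=53

53


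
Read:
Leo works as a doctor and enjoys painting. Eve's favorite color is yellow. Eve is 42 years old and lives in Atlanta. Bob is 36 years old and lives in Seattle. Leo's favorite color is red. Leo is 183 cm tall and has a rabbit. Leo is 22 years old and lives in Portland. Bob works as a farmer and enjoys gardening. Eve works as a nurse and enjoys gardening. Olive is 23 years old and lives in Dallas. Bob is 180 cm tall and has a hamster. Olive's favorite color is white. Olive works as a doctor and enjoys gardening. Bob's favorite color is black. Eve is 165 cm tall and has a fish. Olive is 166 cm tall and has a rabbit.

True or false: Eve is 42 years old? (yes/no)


Eve is actually 42. yes

yes


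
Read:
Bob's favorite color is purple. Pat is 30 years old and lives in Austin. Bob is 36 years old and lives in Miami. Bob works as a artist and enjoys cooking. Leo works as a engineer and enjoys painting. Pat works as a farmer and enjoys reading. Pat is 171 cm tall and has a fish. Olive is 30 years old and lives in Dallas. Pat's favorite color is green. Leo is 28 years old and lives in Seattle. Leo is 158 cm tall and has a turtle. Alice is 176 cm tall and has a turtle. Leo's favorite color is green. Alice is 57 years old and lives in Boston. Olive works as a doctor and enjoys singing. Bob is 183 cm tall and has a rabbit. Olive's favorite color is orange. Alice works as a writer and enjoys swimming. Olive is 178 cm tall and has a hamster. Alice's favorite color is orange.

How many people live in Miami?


Count in Miami: 1

1


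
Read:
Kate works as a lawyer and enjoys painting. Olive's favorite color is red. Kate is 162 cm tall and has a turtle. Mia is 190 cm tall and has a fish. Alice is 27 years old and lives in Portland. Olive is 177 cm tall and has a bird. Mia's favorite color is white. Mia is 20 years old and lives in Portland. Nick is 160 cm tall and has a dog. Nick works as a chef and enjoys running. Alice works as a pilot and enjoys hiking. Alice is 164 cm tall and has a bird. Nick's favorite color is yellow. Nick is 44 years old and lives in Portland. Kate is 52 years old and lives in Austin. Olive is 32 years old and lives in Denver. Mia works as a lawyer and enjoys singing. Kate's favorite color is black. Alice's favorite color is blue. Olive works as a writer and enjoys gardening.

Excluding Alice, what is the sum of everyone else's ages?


Sum (excluding Alice): 148

148
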